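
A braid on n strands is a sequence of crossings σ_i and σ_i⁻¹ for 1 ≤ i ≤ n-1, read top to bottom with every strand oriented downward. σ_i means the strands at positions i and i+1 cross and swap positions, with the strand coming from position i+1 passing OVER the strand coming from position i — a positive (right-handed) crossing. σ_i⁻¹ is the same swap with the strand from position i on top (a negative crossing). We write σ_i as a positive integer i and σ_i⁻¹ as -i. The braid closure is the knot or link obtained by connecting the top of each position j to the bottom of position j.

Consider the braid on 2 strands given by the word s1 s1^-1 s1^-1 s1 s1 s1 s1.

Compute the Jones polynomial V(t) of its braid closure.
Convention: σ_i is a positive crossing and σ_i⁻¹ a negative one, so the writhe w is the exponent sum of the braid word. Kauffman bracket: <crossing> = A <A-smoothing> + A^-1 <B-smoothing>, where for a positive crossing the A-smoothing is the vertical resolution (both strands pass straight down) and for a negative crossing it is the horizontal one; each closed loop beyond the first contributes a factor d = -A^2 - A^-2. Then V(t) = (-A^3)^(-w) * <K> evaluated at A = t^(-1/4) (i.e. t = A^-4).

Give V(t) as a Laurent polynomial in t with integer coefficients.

-t^4 + t^3 + t

Derivation:
First cancel adjacent σ_i σ_i⁻¹ pairs (Reidemeister II — same braid, same closure): s1 s1^-1 s1^-1 s1 s1 s1 s1 → s1 s1 s1.
Braid: s1 s1 s1 on 2 strands, 3 crossings.
Writhe w = (#positive) - (#negative) = 3 - 0 = 3.
Enumerate smoothing states for the bracket polynomial. There are 2^3 = 8 states.
Smooth each crossing (0=||, 1=⌣⌢); contribution A^(Σ sign_k(1-2s_k)) * d^(L-1).
  state 000: A-exp=+3, loops=2, term = A^3 * d^1
  state 001: A-exp=+1, loops=1, term = A^1 * d^0
  state 010: A-exp=+1, loops=1, term = A^1 * d^0
  state 011: A-exp=-1, loops=2, term = A^-1 * d^1
  state 100: A-exp=+1, loops=1, term = A^1 * d^0
  state 101: A-exp=-1, loops=2, term = A^-1 * d^1
  state 110: A-exp=-1, loops=2, term = A^-1 * d^1
  state 111: A-exp=-3, loops=3, term = A^-3 * d^2
Collect the terms by A-exponent (count of states per loop number):
Powers of d = -A^2 - A^-2: d^2 = A^4 + 2 + A^-4.
  A^3 * (d) = -A^5 - A
  A^1 * (3) = 3*A
  A^-1 * (3*d) = -3*A - 3*A^-3
  A^-3 * (d^2) = A + 2*A^-3 + A^-7
Summing the groups: <K> = -A^5 - A^-3 + A^-7
Normalise by the writhe: (-A^3)^(-w) = (-A^3)^(-3) = -A^-9, so f(A) = -A^-9 * <K> = A^-4 + A^-12 - A^-16.
Substitute A = t^(-1/4), i.e. A^e → t^(-e/4): V(t) = -t^4 + t^3 + t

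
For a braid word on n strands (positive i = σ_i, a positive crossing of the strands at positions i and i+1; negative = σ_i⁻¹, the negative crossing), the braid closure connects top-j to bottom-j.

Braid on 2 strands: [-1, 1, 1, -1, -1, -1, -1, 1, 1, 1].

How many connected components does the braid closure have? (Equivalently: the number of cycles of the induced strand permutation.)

2

Derivation:
Track the strand permutation on 2 strands, starting from identity.
  step 1: s1^-1 swaps positions 1,2 -> [2 1]
  step 2: s1 swaps positions 1,2 -> [1 2]
  step 3: s1 swaps positions 1,2 -> [2 1]
  step 4: s1^-1 swaps positions 1,2 -> [1 2]
  step 5: s1^-1 swaps positions 1,2 -> [2 1]
  step 6: s1^-1 swaps positions 1,2 -> [1 2]
  step 7: s1^-1 swaps positions 1,2 -> [2 1]
  step 8: s1 swaps positions 1,2 -> [1 2]
  step 9: s1 swaps positions 1,2 -> [2 1]
  step 10: s1 swaps positions 1,2 -> [1 2]
Final permutation (position -> original strand): [1 2]
Closure components = cycle count of this permutation = 2.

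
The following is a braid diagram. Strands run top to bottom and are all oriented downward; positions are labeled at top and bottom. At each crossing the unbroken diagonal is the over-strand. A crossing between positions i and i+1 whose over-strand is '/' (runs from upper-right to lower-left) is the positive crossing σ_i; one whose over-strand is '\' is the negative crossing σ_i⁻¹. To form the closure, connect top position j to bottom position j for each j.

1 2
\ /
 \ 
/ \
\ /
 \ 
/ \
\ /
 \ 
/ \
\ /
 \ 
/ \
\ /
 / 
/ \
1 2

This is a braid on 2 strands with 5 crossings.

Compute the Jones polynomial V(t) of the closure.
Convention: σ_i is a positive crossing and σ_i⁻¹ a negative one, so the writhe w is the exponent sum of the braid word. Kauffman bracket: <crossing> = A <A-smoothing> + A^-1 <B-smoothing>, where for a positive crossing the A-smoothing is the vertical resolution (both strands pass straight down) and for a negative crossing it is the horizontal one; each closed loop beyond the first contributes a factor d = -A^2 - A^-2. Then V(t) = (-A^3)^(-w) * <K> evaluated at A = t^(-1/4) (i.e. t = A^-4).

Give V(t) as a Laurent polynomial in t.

t^-1 + t^-3 - t^-4

Derivation:
Reading the diagram top to bottom ('/'-over between positions i,i+1 = s_i, '\'-over = s_i^-1): braid word = s1^-1 s1^-1 s1^-1 s1^-1 s1.
The presented braid s1^-1 s1^-1 s1^-1 s1^-1 s1 on 2 strands reduces by inverse Markov moves (closure unchanged at each step):
  Deconjugate: the word is γ·β·γ⁻¹ with γ = s1^-1 (prefix) and γ⁻¹ = s1 (suffix); strip both.
Reduced to β = s1^-1 s1^-1 s1^-1 on 2 strands, 3 crossings.
Compute on β:
Braid: s1^-1 s1^-1 s1^-1 on 2 strands, 3 crossings.
Writhe w = (#positive) - (#negative) = 0 - 3 = -3.
Computing the Kauffman bracket via state sum. There are 2^3 = 8 states.
For each crossing: s=0 is the vertical smoothing, s=1 horizontal. Crossing k contributes A^(sign_k * (1 - 2*s_k)); loop factor d = -A^2 - A^-2.
  state 000: A-exp=-3, loops=2, term = A^-3 * d^1
  state 001: A-exp=-1, loops=1, term = A^-1 * d^0
  state 010: A-exp=-1, loops=1, term = A^-1 * d^0
  state 011: A-exp=+1, loops=2, term = A^1 * d^1
  state 100: A-exp=-1, loops=1, term = A^-1 * d^0
  state 101: A-exp=+1, loops=2, term = A^1 * d^1
  state 110: A-exp=+1, loops=2, term = A^1 * d^1
  state 111: A-exp=+3, loops=3, term = A^3 * d^2
Collect the terms by A-exponent (count of states per loop number):
Powers of d = -A^2 - A^-2: d^2 = A^4 + 2 + A^-4.
  A^3 * (d^2) = A^7 + 2*A^3 + A^-1
  A^1 * (3*d) = -3*A^3 - 3*A^-1
  A^-1 * (3) = 3*A^-1
  A^-3 * (d) = -A^-1 - A^-5
Summing the groups: <K> = A^7 - A^3 - A^-5
Normalise by the writhe: (-A^3)^(-w) = (-A^3)^(3) = -A^9, so f(A) = -A^9 * <K> = -A^16 + A^12 + A^4.
Substitute A = t^(-1/4), i.e. A^e → t^(-e/4): V(t) = t^-1 + t^-3 - t^-4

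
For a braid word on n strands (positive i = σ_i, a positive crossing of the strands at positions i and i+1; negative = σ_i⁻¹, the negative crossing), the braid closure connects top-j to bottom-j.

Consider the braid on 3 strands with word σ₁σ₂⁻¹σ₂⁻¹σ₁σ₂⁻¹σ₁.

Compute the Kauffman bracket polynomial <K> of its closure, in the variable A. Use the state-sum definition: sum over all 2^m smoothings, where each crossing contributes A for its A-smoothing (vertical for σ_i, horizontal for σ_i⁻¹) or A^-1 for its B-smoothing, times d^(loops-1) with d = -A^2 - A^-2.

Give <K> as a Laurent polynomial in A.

-A^12 + 2*A^8 - 2*A^4 + 3 - 2*A^-4 + 2*A^-8 - A^-12

Derivation:
Braid: s1 s2^-1 s2^-1 s1 s2^-1 s1 on 3 strands, 6 crossings.
Writhe w = (#positive) - (#negative) = 3 - 3 = 0.
State-sum expansion of <K>. There are 2^6 = 64 states.
Smooth each crossing (0=||, 1=⌣⌢); contribution A^(Σ sign_k(1-2s_k)) * d^(L-1).
Tabulate the states by total A-exponent and number of loops L (A-exp: L × count):
  A^6: L=4 ×1
  A^4: L=3 ×6
  A^2: L=2 ×14, L=4 ×1
  A^0: L=1 ×13, L=3 ×7
  A^-2: L=2 ×14, L=4 ×1
  A^-4: L=3 ×6
  A^-6: L=4 ×1
Each group contributes A^e * Σ count * d^(L-1):
Powers of d = -A^2 - A^-2: d^2 = A^4 + 2 + A^-4; d^3 = -A^6 - 3*A^2 - 3*A^-2 - A^-6.
  A^6 * (d^3) = -A^12 - 3*A^8 - 3*A^4 - 1
  A^4 * (6*d^2) = 6*A^8 + 12*A^4 + 6
  A^2 * (14*d + d^3) = -A^8 - 17*A^4 - 17 - A^-4
  A^0 * (13 + 7*d^2) = 7*A^4 + 27 + 7*A^-4
  A^-2 * (14*d + d^3) = -A^4 - 17 - 17*A^-4 - A^-8
  A^-4 * (6*d^2) = 6 + 12*A^-4 + 6*A^-8
  A^-6 * (d^3) = -1 - 3*A^-4 - 3*A^-8 - A^-12
Summing the groups: <K> = -A^12 + 2*A^8 - 2*A^4 + 3 - 2*A^-4 + 2*A^-8 - A^-12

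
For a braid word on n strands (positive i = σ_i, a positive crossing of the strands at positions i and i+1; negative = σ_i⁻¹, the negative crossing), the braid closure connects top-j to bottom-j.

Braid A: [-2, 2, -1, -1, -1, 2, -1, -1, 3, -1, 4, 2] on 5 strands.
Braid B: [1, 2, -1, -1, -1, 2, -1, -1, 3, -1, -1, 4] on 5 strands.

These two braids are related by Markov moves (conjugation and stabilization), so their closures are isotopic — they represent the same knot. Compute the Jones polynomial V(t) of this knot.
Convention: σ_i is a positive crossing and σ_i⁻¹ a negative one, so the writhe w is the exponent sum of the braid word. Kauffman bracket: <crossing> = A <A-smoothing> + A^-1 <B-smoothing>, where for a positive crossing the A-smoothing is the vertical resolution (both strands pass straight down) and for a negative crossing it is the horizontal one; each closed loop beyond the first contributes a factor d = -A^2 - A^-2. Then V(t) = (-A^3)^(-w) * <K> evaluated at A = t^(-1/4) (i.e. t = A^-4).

Markov-equivalent braids have isotopic closures, hence identical knot invariants. Strip the Markov moves from each word to reach a common short braid β, then compute V(t) once on β.
Braid A: s2^-1 s2 s1^-1 s1^-1 s1^-1 s2 s1^-1 s1^-1 s3 s1^-1 s4 s2 on 5 strands reduces by inverse Markov moves (closure unchanged at each step):
  Deconjugate: the word is γ·β·γ⁻¹ with γ = s2^-1 (prefix) and γ⁻¹ = s2 (suffix); strip both.
  Destabilize: the word has the form β·s4 where s4 occurs only as the final letter (β ∈ B_4); drop it and the last strand → 4 strands.
Reduced to β = s2 s1^-1 s1^-1 s1^-1 s2 s1^-1 s1^-1 s3 s1^-1 on 4 strands, 9 crossings.
Braid B: s1 s2 s1^-1 s1^-1 s1^-1 s2 s1^-1 s1^-1 s3 s1^-1 s1^-1 s4 on 5 strands reduces by inverse Markov moves (closure unchanged at each step):
  Destabilize: the word has the form β·s4 where s4 occurs only as the final letter (β ∈ B_4); drop it and the last strand → 4 strands.
  Deconjugate: the word is γ·β·γ⁻¹ with γ = s1 (prefix) and γ⁻¹ = s1^-1 (suffix); strip both.
Reduced to β = s2 s1^-1 s1^-1 s1^-1 s2 s1^-1 s1^-1 s3 s1^-1 on 4 strands, 9 crossings.
Both give the same β = s2 s1^-1 s1^-1 s1^-1 s2 s1^-1 s1^-1 s3 s1^-1 on 4 strands, so one state sum suffices:
Braid: s2 s1^-1 s1^-1 s1^-1 s2 s1^-1 s1^-1 s3 s1^-1 on 4 strands, 9 crossings.
Writhe w = (#positive) - (#negative) = 3 - 6 = -3.
Computing the Kauffman bracket via state sum. There are 2^9 = 512 states.
For each crossing: s=0 is the vertical smoothing, s=1 horizontal. Crossing k contributes A^(sign_k * (1 - 2*s_k)); loop factor d = -A^2 - A^-2.
Tabulate the states by total A-exponent and number of loops L (A-exp: L × count):
  A^9: L=8 ×1
  A^7: L=7 ×9
  A^5: L=6 ×36
  A^3: L=5 ×84
  A^1: L=4 ×126
  A^-1: L=3 ×124, L=5 ×2
  A^-3: L=2 ×75, L=4 ×9
  A^-5: L=1 ×21, L=3 ×15
  A^-7: L=2 ×8, L=4 ×1
  A^-9: L=3 ×1
Each group contributes A^e * Σ count * d^(L-1):
Powers of d = -A^2 - A^-2: d^2 = A^4 + 2 + A^-4; d^3 = -A^6 - 3*A^2 - 3*A^-2 - A^-6; d^4 = A^8 + 4*A^4 + 6 + 4*A^-4 + A^-8; d^5 = -A^10 - 5*A^6 - 10*A^2 - 10*A^-2 - 5*A^-6 - A^-10; d^6 = A^12 + 6*A^8 + 15*A^4 + 20 + 15*A^-4 + 6*A^-8 + A^-12; d^7 = -A^14 - 7*A^10 - 21*A^6 - 35*A^2 - 35*A^-2 - 21*A^-6 - 7*A^-10 - A^-14.
  A^9 * (d^7) = -A^23 - 7*A^19 - 21*A^15 - 35*A^11 - 35*A^7 - 21*A^3 - 7*A^-1 - A^-5
  A^7 * (9*d^6) = 9*A^19 + 54*A^15 + 135*A^11 + 180*A^7 + 135*A^3 + 54*A^-1 + 9*A^-5
  A^5 * (36*d^5) = -36*A^15 - 180*A^11 - 360*A^7 - 360*A^3 - 180*A^-1 - 36*A^-5
  A^3 * (84*d^4) = 84*A^11 + 336*A^7 + 504*A^3 + 336*A^-1 + 84*A^-5
  A^1 * (126*d^3) = -126*A^7 - 378*A^3 - 378*A^-1 - 126*A^-5
  A^-1 * (124*d^2 + 2*d^4) = 2*A^7 + 132*A^3 + 260*A^-1 + 132*A^-5 + 2*A^-9
  A^-3 * (75*d + 9*d^3) = -9*A^3 - 102*A^-1 - 102*A^-5 - 9*A^-9
  A^-5 * (21 + 15*d^2) = 15*A^-1 + 51*A^-5 + 15*A^-9
  A^-7 * (8*d + d^3) = -A^-1 - 11*A^-5 - 11*A^-9 - A^-13
  A^-9 * (d^2) = A^-5 + 2*A^-9 + A^-13
Summing the groups: <K> = -A^23 + 2*A^19 - 3*A^15 + 4*A^11 - 3*A^7 + 3*A^3 - 3*A^-1 + A^-5 - A^-9
Normalise by the writhe: (-A^3)^(-w) = (-A^3)^(3) = -A^9, so f(A) = -A^9 * <K> = A^32 - 2*A^28 + 3*A^24 - 4*A^20 + 3*A^16 - 3*A^12 + 3*A^8 - A^4 + 1.
Substitute A = t^(-1/4), i.e. A^e → t^(-e/4): V(t) = 1 - t^-1 + 3*t^-2 - 3*t^-3 + 3*t^-4 - 4*t^-5 + 3*t^-6 - 2*t^-7 + t^-8

Answer: 1 - t^-1 + 3*t^-2 - 3*t^-3 + 3*t^-4 - 4*t^-5 + 3*t^-6 - 2*t^-7 + t^-8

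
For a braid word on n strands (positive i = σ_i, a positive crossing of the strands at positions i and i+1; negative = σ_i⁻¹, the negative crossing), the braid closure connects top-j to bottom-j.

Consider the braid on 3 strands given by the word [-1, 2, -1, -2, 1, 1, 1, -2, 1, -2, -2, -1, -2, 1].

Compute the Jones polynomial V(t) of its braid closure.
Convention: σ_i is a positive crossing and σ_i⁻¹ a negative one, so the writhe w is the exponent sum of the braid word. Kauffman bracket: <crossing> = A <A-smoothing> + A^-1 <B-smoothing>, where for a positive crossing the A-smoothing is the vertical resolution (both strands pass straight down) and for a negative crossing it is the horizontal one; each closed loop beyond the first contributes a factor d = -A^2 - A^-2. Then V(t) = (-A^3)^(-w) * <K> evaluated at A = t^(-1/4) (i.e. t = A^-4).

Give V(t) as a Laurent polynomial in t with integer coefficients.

The presented braid s1^-1 s2 s1^-1 s2^-1 s1 s1 s1 s2^-1 s1 s2^-1 s2^-1 s1^-1 s2^-1 s1 on 3 strands reduces by inverse Markov moves (closure unchanged at each step):
  Deconjugate: the word is γ·β·γ⁻¹ with γ = s1^-1 (prefix) and γ⁻¹ = s1 (suffix); strip both.
  Deconjugate: the word is γ·β·γ⁻¹ with γ = s2 (prefix) and γ⁻¹ = s2^-1 (suffix); strip both.
Reduced to β = s1^-1 s2^-1 s1 s1 s1 s2^-1 s1 s2^-1 s2^-1 s1^-1 on 3 strands, 10 crossings.
Compute on β:
Braid: s1^-1 s2^-1 s1 s1 s1 s2^-1 s1 s2^-1 s2^-1 s1^-1 on 3 strands, 10 crossings.
Writhe w = (#positive) - (#negative) = 4 - 6 = -2.
Computing the Kauffman bracket via state sum. There are 2^10 = 1024 states.
Each crossing splits two ways (0=vertical, 1=horizontal). The state's weight is A^(#A-smoothings - #B-smoothings) * d^(loops - 1).
Tabulate the states by total A-exponent and number of loops L (A-exp: L × count):
  A^10: L=5 ×1
  A^8: L=4 ×10
  A^6: L=3 ×38, L=5 ×7
  A^4: L=2 ×67, L=4 ×49, L=6 ×4
  A^2: L=1 ×46, L=3 ×130, L=5 ×33, L=7 ×1
  A^0: L=2 ×131, L=4 ×110, L=6 ×11
  A^-2: L=1 ×25, L=3 ×133, L=5 ×51, L=7 ×1
  A^-4: L=2 ×37, L=4 ×72, L=6 ×11
  A^-6: L=3 ×25, L=5 ×19, L=7 ×1
  A^-8: L=4 ×8, L=6 ×2
  A^-10: L=5 ×1
Each group contributes A^e * Σ count * d^(L-1):
Powers of d = -A^2 - A^-2: d^2 = A^4 + 2 + A^-4; d^3 = -A^6 - 3*A^2 - 3*A^-2 - A^-6; d^4 = A^8 + 4*A^4 + 6 + 4*A^-4 + A^-8; d^5 = -A^10 - 5*A^6 - 10*A^2 - 10*A^-2 - 5*A^-6 - A^-10; d^6 = A^12 + 6*A^8 + 15*A^4 + 20 + 15*A^-4 + 6*A^-8 + A^-12.
  A^10 * (d^4) = A^18 + 4*A^14 + 6*A^10 + 4*A^6 + A^2
  A^8 * (10*d^3) = -10*A^14 - 30*A^10 - 30*A^6 - 10*A^2
  A^6 * (38*d^2 + 7*d^4) = 7*A^14 + 66*A^10 + 118*A^6 + 66*A^2 + 7*A^-2
  A^4 * (67*d + 49*d^3 + 4*d^5) = -4*A^14 - 69*A^10 - 254*A^6 - 254*A^2 - 69*A^-2 - 4*A^-6
  A^2 * (46 + 130*d^2 + 33*d^4 + d^6) = A^14 + 39*A^10 + 277*A^6 + 524*A^2 + 277*A^-2 + 39*A^-6 + A^-10
  A^0 * (131*d + 110*d^3 + 11*d^5) = -11*A^10 - 165*A^6 - 571*A^2 - 571*A^-2 - 165*A^-6 - 11*A^-10
  A^-2 * (25 + 133*d^2 + 51*d^4 + d^6) = A^10 + 57*A^6 + 352*A^2 + 617*A^-2 + 352*A^-6 + 57*A^-10 + A^-14
  A^-4 * (37*d + 72*d^3 + 11*d^5) = -11*A^6 - 127*A^2 - 363*A^-2 - 363*A^-6 - 127*A^-10 - 11*A^-14
  A^-6 * (25*d^2 + 19*d^4 + d^6) = A^6 + 25*A^2 + 116*A^-2 + 184*A^-6 + 116*A^-10 + 25*A^-14 + A^-18
  A^-8 * (8*d^3 + 2*d^5) = -2*A^2 - 18*A^-2 - 44*A^-6 - 44*A^-10 - 18*A^-14 - 2*A^-18
  A^-10 * (d^4) = A^-2 + 4*A^-6 + 6*A^-10 + 4*A^-14 + A^-18
Summing the groups: <K> = A^18 - 2*A^14 + 2*A^10 - 3*A^6 + 4*A^2 - 3*A^-2 + 3*A^-6 - 2*A^-10 + A^-14
Normalise by the writhe: (-A^3)^(-w) = (-A^3)^(2) = A^6, so f(A) = A^6 * <K> = A^24 - 2*A^20 + 2*A^16 - 3*A^12 + 4*A^8 - 3*A^4 + 3 - 2*A^-4 + A^-8.
Substitute A = t^(-1/4), i.e. A^e → t^(-e/4): V(t) = t^2 - 2*t + 3 - 3*t^-1 + 4*t^-2 - 3*t^-3 + 2*t^-4 - 2*t^-5 + t^-6

Answer: t^2 - 2*t + 3 - 3*t^-1 + 4*t^-2 - 3*t^-3 + 2*t^-4 - 2*t^-5 + t^-6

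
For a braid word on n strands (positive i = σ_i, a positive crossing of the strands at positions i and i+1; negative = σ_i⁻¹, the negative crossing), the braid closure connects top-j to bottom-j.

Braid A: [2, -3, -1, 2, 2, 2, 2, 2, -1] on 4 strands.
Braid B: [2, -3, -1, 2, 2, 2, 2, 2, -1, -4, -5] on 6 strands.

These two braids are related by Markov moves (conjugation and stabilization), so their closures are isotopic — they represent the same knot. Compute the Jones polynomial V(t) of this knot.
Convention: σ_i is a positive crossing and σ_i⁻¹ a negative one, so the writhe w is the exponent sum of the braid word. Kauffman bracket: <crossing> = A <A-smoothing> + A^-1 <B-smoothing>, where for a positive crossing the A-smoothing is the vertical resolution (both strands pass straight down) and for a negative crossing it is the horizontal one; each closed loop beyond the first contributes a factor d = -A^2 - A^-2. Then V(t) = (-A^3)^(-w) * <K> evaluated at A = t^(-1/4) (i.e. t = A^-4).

Markov-equivalent braids have isotopic closures, hence identical knot invariants. Strip the Markov moves from each word to reach a common short braid β, then compute V(t) once on β.
Braid A: s2 s3^-1 s1^-1 s2 s2 s2 s2 s2 s1^-1 on 4 strands has no conjugating prefix/suffix or stabilization to strip; take β = s2 s3^-1 s1^-1 s2 s2 s2 s2 s2 s1^-1.
Braid B: s2 s3^-1 s1^-1 s2 s2 s2 s2 s2 s1^-1 s4^-1 s5^-1 on 6 strands reduces by inverse Markov moves (closure unchanged at each step):
  Destabilize: the word has the form β·s5^-1 where s5^-1 occurs only as the final letter (β ∈ B_5); drop it and the last strand → 5 strands.
  Destabilize: the word has the form β·s4^-1 where s4^-1 occurs only as the final letter (β ∈ B_4); drop it and the last strand → 4 strands.
Reduced to β = s2 s3^-1 s1^-1 s2 s2 s2 s2 s2 s1^-1 on 4 strands, 9 crossings.
Both give the same β = s2 s3^-1 s1^-1 s2 s2 s2 s2 s2 s1^-1 on 4 strands, so one state sum suffices:
Braid: s2 s3^-1 s1^-1 s2 s2 s2 s2 s2 s1^-1 on 4 strands, 9 crossings.
Writhe w = (#positive) - (#negative) = 6 - 3 = 3.
Computing the Kauffman bracket via state sum. There are 2^9 = 512 states.
Smooth each crossing (0=||, 1=⌣⌢); contribution A^(Σ sign_k(1-2s_k)) * d^(L-1).
Tabulate the states by total A-exponent and number of loops L (A-exp: L × count):
  A^9: L=3 ×1
  A^7: L=2 ×8, L=4 ×1
  A^5: L=1 ×17, L=3 ×19
  A^3: L=2 ×63, L=4 ×21
  A^1: L=3 ×111, L=5 ×15
  A^-1: L=4 ×120, L=6 ×6
  A^-3: L=5 ×83, L=7 ×1
  A^-5: L=6 ×36
  A^-7: L=7 ×9
  A^-9: L=8 ×1
Each group contributes A^e * Σ count * d^(L-1):
Powers of d = -A^2 - A^-2: d^2 = A^4 + 2 + A^-4; d^3 = -A^6 - 3*A^2 - 3*A^-2 - A^-6; d^4 = A^8 + 4*A^4 + 6 + 4*A^-4 + A^-8; d^5 = -A^10 - 5*A^6 - 10*A^2 - 10*A^-2 - 5*A^-6 - A^-10; d^6 = A^12 + 6*A^8 + 15*A^4 + 20 + 15*A^-4 + 6*A^-8 + A^-12; d^7 = -A^14 - 7*A^10 - 21*A^6 - 35*A^2 - 35*A^-2 - 21*A^-6 - 7*A^-10 - A^-14.
  A^9 * (d^2) = A^13 + 2*A^9 + A^5
  A^7 * (8*d + d^3) = -A^13 - 11*A^9 - 11*A^5 - A
  A^5 * (17 + 19*d^2) = 19*A^9 + 55*A^5 + 19*A
  A^3 * (63*d + 21*d^3) = -21*A^9 - 126*A^5 - 126*A - 21*A^-3
  A^1 * (111*d^2 + 15*d^4) = 15*A^9 + 171*A^5 + 312*A + 171*A^-3 + 15*A^-7
  A^-1 * (120*d^3 + 6*d^5) = -6*A^9 - 150*A^5 - 420*A - 420*A^-3 - 150*A^-7 - 6*A^-11
  A^-3 * (83*d^4 + d^6) = A^9 + 89*A^5 + 347*A + 518*A^-3 + 347*A^-7 + 89*A^-11 + A^-15
  A^-5 * (36*d^5) = -36*A^5 - 180*A - 360*A^-3 - 360*A^-7 - 180*A^-11 - 36*A^-15
  A^-7 * (9*d^6) = 9*A^5 + 54*A + 135*A^-3 + 180*A^-7 + 135*A^-11 + 54*A^-15 + 9*A^-19
  A^-9 * (d^7) = -A^5 - 7*A - 21*A^-3 - 35*A^-7 - 35*A^-11 - 21*A^-15 - 7*A^-19 - A^-23
Summing the groups: <K> = -A^9 + A^5 - 2*A + 2*A^-3 - 3*A^-7 + 3*A^-11 - 2*A^-15 + 2*A^-19 - A^-23
Normalise by the writhe: (-A^3)^(-w) = (-A^3)^(-3) = -A^-9, so f(A) = -A^-9 * <K> = 1 - A^-4 + 2*A^-8 - 2*A^-12 + 3*A^-16 - 3*A^-20 + 2*A^-24 - 2*A^-28 + A^-32.
Substitute A = t^(-1/4), i.e. A^e → t^(-e/4): V(t) = t^8 - 2*t^7 + 2*t^6 - 3*t^5 + 3*t^4 - 2*t^3 + 2*t^2 - t + 1

Answer: t^8 - 2*t^7 + 2*t^6 - 3*t^5 + 3*t^4 - 2*t^3 + 2*t^2 - t + 1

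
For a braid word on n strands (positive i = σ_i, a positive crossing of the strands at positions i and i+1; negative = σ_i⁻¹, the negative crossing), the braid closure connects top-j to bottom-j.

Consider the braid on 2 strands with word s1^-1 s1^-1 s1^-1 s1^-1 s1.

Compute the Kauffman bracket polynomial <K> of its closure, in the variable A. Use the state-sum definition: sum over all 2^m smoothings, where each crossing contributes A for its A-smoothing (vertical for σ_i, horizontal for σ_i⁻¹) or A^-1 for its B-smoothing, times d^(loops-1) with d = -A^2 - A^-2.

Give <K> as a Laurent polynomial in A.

First cancel adjacent σ_i σ_i⁻¹ pairs (Reidemeister II — same braid, same closure): s1^-1 s1^-1 s1^-1 s1^-1 s1 → s1^-1 s1^-1 s1^-1.
Braid: s1^-1 s1^-1 s1^-1 on 2 strands, 3 crossings.
Writhe w = (#positive) - (#negative) = 0 - 3 = -3.
Enumerate smoothing states for the bracket polynomial. There are 2^3 = 8 states.
Smooth each crossing (0=||, 1=⌣⌢); contribution A^(Σ sign_k(1-2s_k)) * d^(L-1).
  state 000: A-exp=-3, loops=2, term = A^-3 * d^1
  state 001: A-exp=-1, loops=1, term = A^-1 * d^0
  state 010: A-exp=-1, loops=1, term = A^-1 * d^0
  state 011: A-exp=+1, loops=2, term = A^1 * d^1
  state 100: A-exp=-1, loops=1, term = A^-1 * d^0
  state 101: A-exp=+1, loops=2, term = A^1 * d^1
  state 110: A-exp=+1, loops=2, term = A^1 * d^1
  state 111: A-exp=+3, loops=3, term = A^3 * d^2
Collect the terms by A-exponent (count of states per loop number):
Powers of d = -A^2 - A^-2: d^2 = A^4 + 2 + A^-4.
  A^3 * (d^2) = A^7 + 2*A^3 + A^-1
  A^1 * (3*d) = -3*A^3 - 3*A^-1
  A^-1 * (3) = 3*A^-1
  A^-3 * (d) = -A^-1 - A^-5
Summing the groups: <K> = A^7 - A^3 - A^-5

Answer: A^7 - A^3 - A^-5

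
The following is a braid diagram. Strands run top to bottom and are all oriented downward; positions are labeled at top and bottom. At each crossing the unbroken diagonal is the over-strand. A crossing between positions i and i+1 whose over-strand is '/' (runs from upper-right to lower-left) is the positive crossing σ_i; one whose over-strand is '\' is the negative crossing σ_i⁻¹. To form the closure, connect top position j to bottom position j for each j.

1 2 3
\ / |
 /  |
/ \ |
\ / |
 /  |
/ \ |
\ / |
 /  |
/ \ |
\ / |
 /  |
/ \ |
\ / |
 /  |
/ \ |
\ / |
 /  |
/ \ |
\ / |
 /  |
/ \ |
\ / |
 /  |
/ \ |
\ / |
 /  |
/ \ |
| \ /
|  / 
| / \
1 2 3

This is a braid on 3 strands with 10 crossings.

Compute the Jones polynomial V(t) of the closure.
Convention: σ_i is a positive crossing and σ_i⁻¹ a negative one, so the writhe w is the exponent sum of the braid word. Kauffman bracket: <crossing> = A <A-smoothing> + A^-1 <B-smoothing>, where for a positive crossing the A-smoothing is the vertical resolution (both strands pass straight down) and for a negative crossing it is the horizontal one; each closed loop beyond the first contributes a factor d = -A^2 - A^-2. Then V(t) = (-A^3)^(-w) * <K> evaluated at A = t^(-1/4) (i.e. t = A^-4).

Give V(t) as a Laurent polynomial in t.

Reading the diagram top to bottom ('/'-over between positions i,i+1 = s_i, '\'-over = s_i^-1): braid word = s1 s1 s1 s1 s1 s1 s1 s1 s1 s2.
The presented braid s1 s1 s1 s1 s1 s1 s1 s1 s1 s2 on 3 strands reduces by inverse Markov moves (closure unchanged at each step):
  Destabilize: the word has the form β·s2 where s2 occurs only as the final letter (β ∈ B_2); drop it and the last strand → 2 strands.
Reduced to β = s1 s1 s1 s1 s1 s1 s1 s1 s1 on 2 strands, 9 crossings.
Compute on β:
Braid: s1 s1 s1 s1 s1 s1 s1 s1 s1 on 2 strands, 9 crossings.
Writhe w = (#positive) - (#negative) = 9 - 0 = 9.
State-sum expansion of <K>. There are 2^9 = 512 states.
Each crossing splits two ways (0=vertical, 1=horizontal). The state's weight is A^(#A-smoothings - #B-smoothings) * d^(loops - 1).
Tabulate the states by total A-exponent and number of loops L (A-exp: L × count):
  A^9: L=2 ×1
  A^7: L=1 ×9
  A^5: L=2 ×36
  A^3: L=3 ×84
  A^1: L=4 ×126
  A^-1: L=5 ×126
  A^-3: L=6 ×84
  A^-5: L=7 ×36
  A^-7: L=8 ×9
  A^-9: L=9 ×1
Each group contributes A^e * Σ count * d^(L-1):
Powers of d = -A^2 - A^-2: d^2 = A^4 + 2 + A^-4; d^3 = -A^6 - 3*A^2 - 3*A^-2 - A^-6; d^4 = A^8 + 4*A^4 + 6 + 4*A^-4 + A^-8; d^5 = -A^10 - 5*A^6 - 10*A^2 - 10*A^-2 - 5*A^-6 - A^-10; d^6 = A^12 + 6*A^8 + 15*A^4 + 20 + 15*A^-4 + 6*A^-8 + A^-12; d^7 = -A^14 - 7*A^10 - 21*A^6 - 35*A^2 - 35*A^-2 - 21*A^-6 - 7*A^-10 - A^-14; d^8 = A^16 + 8*A^12 + 28*A^8 + 56*A^4 + 70 + 56*A^-4 + 28*A^-8 + 8*A^-12 + A^-16.
  A^9 * (d) = -A^11 - A^7
  A^7 * (9) = 9*A^7
  A^5 * (36*d) = -36*A^7 - 36*A^3
  A^3 * (84*d^2) = 84*A^7 + 168*A^3 + 84*A^-1
  A^1 * (126*d^3) = -126*A^7 - 378*A^3 - 378*A^-1 - 126*A^-5
  A^-1 * (126*d^4) = 126*A^7 + 504*A^3 + 756*A^-1 + 504*A^-5 + 126*A^-9
  A^-3 * (84*d^5) = -84*A^7 - 420*A^3 - 840*A^-1 - 840*A^-5 - 420*A^-9 - 84*A^-13
  A^-5 * (36*d^6) = 36*A^7 + 216*A^3 + 540*A^-1 + 720*A^-5 + 540*A^-9 + 216*A^-13 + 36*A^-17
  A^-7 * (9*d^7) = -9*A^7 - 63*A^3 - 189*A^-1 - 315*A^-5 - 315*A^-9 - 189*A^-13 - 63*A^-17 - 9*A^-21
  A^-9 * (d^8) = A^7 + 8*A^3 + 28*A^-1 + 56*A^-5 + 70*A^-9 + 56*A^-13 + 28*A^-17 + 8*A^-21 + A^-25
Summing the groups: <K> = -A^11 - A^3 + A^-1 - A^-5 + A^-9 - A^-13 + A^-17 - A^-21 + A^-25
Normalise by the writhe: (-A^3)^(-w) = (-A^3)^(-9) = -A^-27, so f(A) = -A^-27 * <K> = A^-16 + A^-24 - A^-28 + A^-32 - A^-36 + A^-40 - A^-44 + A^-48 - A^-52.
Substitute A = t^(-1/4), i.e. A^e → t^(-e/4): V(t) = -t^13 + t^12 - t^11 + t^10 - t^9 + t^8 - t^7 + t^6 + t^4

Answer: -t^13 + t^12 - t^11 + t^10 - t^9 + t^8 - t^7 + t^6 + t^4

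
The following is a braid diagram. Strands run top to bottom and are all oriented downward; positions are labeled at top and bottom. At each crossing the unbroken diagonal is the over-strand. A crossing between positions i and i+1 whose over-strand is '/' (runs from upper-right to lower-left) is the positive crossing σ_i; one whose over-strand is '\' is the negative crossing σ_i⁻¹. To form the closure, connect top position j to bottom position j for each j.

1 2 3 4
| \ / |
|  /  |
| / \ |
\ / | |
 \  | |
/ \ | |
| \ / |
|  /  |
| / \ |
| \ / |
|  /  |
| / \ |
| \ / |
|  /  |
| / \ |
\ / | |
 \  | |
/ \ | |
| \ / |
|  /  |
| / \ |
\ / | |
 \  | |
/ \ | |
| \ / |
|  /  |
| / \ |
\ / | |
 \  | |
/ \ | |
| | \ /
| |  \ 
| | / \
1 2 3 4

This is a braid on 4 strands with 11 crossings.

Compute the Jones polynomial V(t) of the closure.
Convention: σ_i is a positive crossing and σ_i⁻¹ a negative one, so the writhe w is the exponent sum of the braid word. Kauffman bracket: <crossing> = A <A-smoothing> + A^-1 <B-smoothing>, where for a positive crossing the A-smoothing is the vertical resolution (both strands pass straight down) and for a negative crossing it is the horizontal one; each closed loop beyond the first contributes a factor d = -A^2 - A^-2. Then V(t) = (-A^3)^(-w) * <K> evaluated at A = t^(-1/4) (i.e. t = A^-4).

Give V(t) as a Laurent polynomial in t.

t^7 - 4*t^6 + 7*t^5 - 11*t^4 + 14*t^3 - 14*t^2 + 14*t - 10 + 7*t^-1 - 4*t^-2 + t^-3

Derivation:
Reading the diagram top to bottom ('/'-over between positions i,i+1 = s_i, '\'-over = s_i^-1): braid word = s2 s1^-1 s2 s2 s2 s1^-1 s2 s1^-1 s2 s1^-1 s3^-1.
The presented braid s2 s1^-1 s2 s2 s2 s1^-1 s2 s1^-1 s2 s1^-1 s3^-1 on 4 strands reduces by inverse Markov moves (closure unchanged at each step):
  Destabilize: the word has the form β·s3^-1 where s3^-1 occurs only as the final letter (β ∈ B_3); drop it and the last strand → 3 strands.
Reduced to β = s2 s1^-1 s2 s2 s2 s1^-1 s2 s1^-1 s2 s1^-1 on 3 strands, 10 crossings.
Compute on β:
Braid: s2 s1^-1 s2 s2 s2 s1^-1 s2 s1^-1 s2 s1^-1 on 3 strands, 10 crossings.
Writhe w = (#positive) - (#negative) = 6 - 4 = 2.
State-sum expansion of <K>. There are 2^10 = 1024 states.
For each crossing: s=0 is the vertical smoothing, s=1 horizontal. Crossing k contributes A^(sign_k * (1 - 2*s_k)); loop factor d = -A^2 - A^-2.
Tabulate the states by total A-exponent and number of loops L (A-exp: L × count):
  A^10: L=5 ×1
  A^8: L=4 ×10
  A^6: L=3 ×42, L=5 ×3
  A^4: L=2 ×90, L=4 ×29, L=6 ×1
  A^2: L=1 ×87, L=3 ×110, L=5 ×13
  A^0: L=2 ×179, L=4 ×71, L=6 ×2
  A^-2: L=3 ×187, L=5 ×23
  A^-4: L=4 ×117, L=6 ×3
  A^-6: L=5 ×45
  A^-8: L=6 ×10
  A^-10: L=7 ×1
Each group contributes A^e * Σ count * d^(L-1):
Powers of d = -A^2 - A^-2: d^2 = A^4 + 2 + A^-4; d^3 = -A^6 - 3*A^2 - 3*A^-2 - A^-6; d^4 = A^8 + 4*A^4 + 6 + 4*A^-4 + A^-8; d^5 = -A^10 - 5*A^6 - 10*A^2 - 10*A^-2 - 5*A^-6 - A^-10; d^6 = A^12 + 6*A^8 + 15*A^4 + 20 + 15*A^-4 + 6*A^-8 + A^-12.
  A^10 * (d^4) = A^18 + 4*A^14 + 6*A^10 + 4*A^6 + A^2
  A^8 * (10*d^3) = -10*A^14 - 30*A^10 - 30*A^6 - 10*A^2
  A^6 * (42*d^2 + 3*d^4) = 3*A^14 + 54*A^10 + 102*A^6 + 54*A^2 + 3*A^-2
  A^4 * (90*d + 29*d^3 + d^5) = -A^14 - 34*A^10 - 187*A^6 - 187*A^2 - 34*A^-2 - A^-6
  A^2 * (87 + 110*d^2 + 13*d^4) = 13*A^10 + 162*A^6 + 385*A^2 + 162*A^-2 + 13*A^-6
  A^0 * (179*d + 71*d^3 + 2*d^5) = -2*A^10 - 81*A^6 - 412*A^2 - 412*A^-2 - 81*A^-6 - 2*A^-10
  A^-2 * (187*d^2 + 23*d^4) = 23*A^6 + 279*A^2 + 512*A^-2 + 279*A^-6 + 23*A^-10
  A^-4 * (117*d^3 + 3*d^5) = -3*A^6 - 132*A^2 - 381*A^-2 - 381*A^-6 - 132*A^-10 - 3*A^-14
  A^-6 * (45*d^4) = 45*A^2 + 180*A^-2 + 270*A^-6 + 180*A^-10 + 45*A^-14
  A^-8 * (10*d^5) = -10*A^2 - 50*A^-2 - 100*A^-6 - 100*A^-10 - 50*A^-14 - 10*A^-18
  A^-10 * (d^6) = A^2 + 6*A^-2 + 15*A^-6 + 20*A^-10 + 15*A^-14 + 6*A^-18 + A^-22
Summing the groups: <K> = A^18 - 4*A^14 + 7*A^10 - 10*A^6 + 14*A^2 - 14*A^-2 + 14*A^-6 - 11*A^-10 + 7*A^-14 - 4*A^-18 + A^-22
Normalise by the writhe: (-A^3)^(-w) = (-A^3)^(-2) = A^-6, so f(A) = A^-6 * <K> = A^12 - 4*A^8 + 7*A^4 - 10 + 14*A^-4 - 14*A^-8 + 14*A^-12 - 11*A^-16 + 7*A^-20 - 4*A^-24 + A^-28.
Substitute A = t^(-1/4), i.e. A^e → t^(-e/4): V(t) = t^7 - 4*t^6 + 7*t^5 - 11*t^4 + 14*t^3 - 14*t^2 + 14*t - 10 + 7*t^-1 - 4*t^-2 + t^-3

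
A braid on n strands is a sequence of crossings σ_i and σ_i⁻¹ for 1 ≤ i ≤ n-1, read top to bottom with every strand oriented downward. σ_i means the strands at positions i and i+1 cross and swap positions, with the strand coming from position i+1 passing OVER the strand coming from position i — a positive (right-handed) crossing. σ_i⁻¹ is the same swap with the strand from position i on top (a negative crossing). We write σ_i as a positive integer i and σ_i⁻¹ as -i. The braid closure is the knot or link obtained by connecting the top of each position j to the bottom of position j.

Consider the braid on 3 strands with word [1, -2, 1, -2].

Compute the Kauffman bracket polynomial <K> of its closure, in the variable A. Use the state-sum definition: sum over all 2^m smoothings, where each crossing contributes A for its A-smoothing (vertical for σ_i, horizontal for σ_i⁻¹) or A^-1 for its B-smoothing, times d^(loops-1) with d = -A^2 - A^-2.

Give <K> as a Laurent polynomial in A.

A^8 - A^4 + 1 - A^-4 + A^-8

Derivation:
Braid: s1 s2^-1 s1 s2^-1 on 3 strands, 4 crossings.
Writhe w = (#positive) - (#negative) = 2 - 2 = 0.
Enumerate smoothing states for the bracket polynomial. There are 2^4 = 16 states.
Each crossing splits two ways (0=vertical, 1=horizontal). The state's weight is A^(#A-smoothings - #B-smoothings) * d^(loops - 1).
  state 0000: A-exp=+0, loops=3, term = A^0 * d^2
  state 0001: A-exp=+2, loops=2, term = A^2 * d^1
  state 0010: A-exp=-2, loops=2, term = A^-2 * d^1
  state 0011: A-exp=+0, loops=1, term = A^0 * d^0
  state 0100: A-exp=+2, loops=2, term = A^2 * d^1
  state 0101: A-exp=+4, loops=3, term = A^4 * d^2
  state 0110: A-exp=+0, loops=1, term = A^0 * d^0
  state 0111: A-exp=+2, loops=2, term = A^2 * d^1
  state 1000: A-exp=-2, loops=2, term = A^-2 * d^1
  state 1001: A-exp=+0, loops=1, term = A^0 * d^0
  state 1010: A-exp=-4, loops=3, term = A^-4 * d^2
  state 1011: A-exp=-2, loops=2, term = A^-2 * d^1
  state 1100: A-exp=+0, loops=1, term = A^0 * d^0
  state 1101: A-exp=+2, loops=2, term = A^2 * d^1
  state 1110: A-exp=-2, loops=2, term = A^-2 * d^1
  state 1111: A-exp=+0, loops=1, term = A^0 * d^0
Collect the terms by A-exponent (count of states per loop number):
Powers of d = -A^2 - A^-2: d^2 = A^4 + 2 + A^-4.
  A^4 * (d^2) = A^8 + 2*A^4 + 1
  A^2 * (4*d) = -4*A^4 - 4
  A^0 * (5 + d^2) = A^4 + 7 + A^-4
  A^-2 * (4*d) = -4 - 4*A^-4
  A^-4 * (d^2) = 1 + 2*A^-4 + A^-8
Summing the groups: <K> = A^8 - A^4 + 1 - A^-4 + A^-8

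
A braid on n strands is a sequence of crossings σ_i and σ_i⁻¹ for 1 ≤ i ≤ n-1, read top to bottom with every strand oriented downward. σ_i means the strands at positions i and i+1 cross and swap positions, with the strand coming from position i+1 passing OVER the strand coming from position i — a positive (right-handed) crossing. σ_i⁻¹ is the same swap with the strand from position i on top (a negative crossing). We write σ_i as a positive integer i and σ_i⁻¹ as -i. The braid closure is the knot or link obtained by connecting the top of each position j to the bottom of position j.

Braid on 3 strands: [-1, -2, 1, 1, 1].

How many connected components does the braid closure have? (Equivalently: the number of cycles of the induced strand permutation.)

Track the strand permutation on 3 strands, starting from identity.
  step 1: s1^-1 swaps positions 1,2 -> [2 1 3]
  step 2: s2^-1 swaps positions 2,3 -> [2 3 1]
  step 3: s1 swaps positions 1,2 -> [3 2 1]
  step 4: s1 swaps positions 1,2 -> [2 3 1]
  step 5: s1 swaps positions 1,2 -> [3 2 1]
Final permutation (position -> original strand): [3 2 1]
Closure components = cycle count of this permutation = 2.

Answer: 2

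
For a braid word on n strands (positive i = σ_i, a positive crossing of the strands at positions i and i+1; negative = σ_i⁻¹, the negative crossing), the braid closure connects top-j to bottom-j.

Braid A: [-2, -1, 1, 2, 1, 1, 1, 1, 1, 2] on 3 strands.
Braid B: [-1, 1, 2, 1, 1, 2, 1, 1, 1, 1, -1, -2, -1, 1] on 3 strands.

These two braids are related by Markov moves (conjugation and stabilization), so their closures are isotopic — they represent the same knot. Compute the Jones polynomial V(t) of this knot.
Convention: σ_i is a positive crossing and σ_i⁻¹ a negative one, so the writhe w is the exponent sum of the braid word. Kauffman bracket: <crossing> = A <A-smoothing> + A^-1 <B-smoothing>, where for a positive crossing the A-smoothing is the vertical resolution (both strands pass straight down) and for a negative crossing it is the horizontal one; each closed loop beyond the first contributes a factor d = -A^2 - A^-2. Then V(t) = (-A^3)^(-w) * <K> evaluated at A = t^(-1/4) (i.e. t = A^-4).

Markov-equivalent braids have isotopic closures, hence identical knot invariants. Strip the Markov moves from each word to reach a common short braid β, then compute V(t) once on β.
Braid A: s2^-1 s1^-1 s1 s2 s1 s1 s1 s1 s1 s2 on 3 strands reduces by inverse Markov moves (closure unchanged at each step):
  Deconjugate: the word is γ·β·γ⁻¹ with γ = s2^-1 s1^-1 (prefix) and γ⁻¹ = s1 s2 (suffix); strip both.
Reduced to β = s1 s2 s1 s1 s1 s1 on 3 strands, 6 crossings.
Braid B: s1^-1 s1 s2 s1 s1 s2 s1 s1 s1 s1 s1^-1 s2^-1 s1^-1 s1 on 3 strands reduces by inverse Markov moves (closure unchanged at each step):
  Deconjugate: the word is γ·β·γ⁻¹ with γ = s1^-1 s1 (prefix) and γ⁻¹ = s1^-1 s1 (suffix); strip both.
  Deconjugate: the word is γ·β·γ⁻¹ with γ = s2 s1 (prefix) and γ⁻¹ = s1^-1 s2^-1 (suffix); strip both.
Reduced to β = s1 s2 s1 s1 s1 s1 on 3 strands, 6 crossings.
Both give the same β = s1 s2 s1 s1 s1 s1 on 3 strands, so one state sum suffices:
Braid: s1 s2 s1 s1 s1 s1 on 3 strands, 6 crossings.
Writhe w = (#positive) - (#negative) = 6 - 0 = 6.
Enumerate smoothing states for the bracket polynomial. There are 2^6 = 64 states.
Each crossing splits two ways (0=vertical, 1=horizontal). The state's weight is A^(#A-smoothings - #B-smoothings) * d^(loops - 1).
Tabulate the states by total A-exponent and number of loops L (A-exp: L × count):
  A^6: L=3 ×1
  A^4: L=2 ×6
  A^2: L=1 ×5, L=3 ×10
  A^0: L=2 ×10, L=4 ×10
  A^-2: L=3 ×10, L=5 ×5
  A^-4: L=4 ×5, L=6 ×1
  A^-6: L=5 ×1
Each group contributes A^e * Σ count * d^(L-1):
Powers of d = -A^2 - A^-2: d^2 = A^4 + 2 + A^-4; d^3 = -A^6 - 3*A^2 - 3*A^-2 - A^-6; d^4 = A^8 + 4*A^4 + 6 + 4*A^-4 + A^-8; d^5 = -A^10 - 5*A^6 - 10*A^2 - 10*A^-2 - 5*A^-6 - A^-10.
  A^6 * (d^2) = A^10 + 2*A^6 + A^2
  A^4 * (6*d) = -6*A^6 - 6*A^2
  A^2 * (5 + 10*d^2) = 10*A^6 + 25*A^2 + 10*A^-2
  A^0 * (10*d + 10*d^3) = -10*A^6 - 40*A^2 - 40*A^-2 - 10*A^-6
  A^-2 * (10*d^2 + 5*d^4) = 5*A^6 + 30*A^2 + 50*A^-2 + 30*A^-6 + 5*A^-10
  A^-4 * (5*d^3 + d^5) = -A^6 - 10*A^2 - 25*A^-2 - 25*A^-6 - 10*A^-10 - A^-14
  A^-6 * (d^4) = A^2 + 4*A^-2 + 6*A^-6 + 4*A^-10 + A^-14
Summing the groups: <K> = A^10 + A^2 - A^-2 + A^-6 - A^-10
Normalise by the writhe: (-A^3)^(-w) = (-A^3)^(-6) = A^-18, so f(A) = A^-18 * <K> = A^-8 + A^-16 - A^-20 + A^-24 - A^-28.
Substitute A = t^(-1/4), i.e. A^e → t^(-e/4): V(t) = -t^7 + t^6 - t^5 + t^4 + t^2

Answer: -t^7 + t^6 - t^5 + t^4 + t^2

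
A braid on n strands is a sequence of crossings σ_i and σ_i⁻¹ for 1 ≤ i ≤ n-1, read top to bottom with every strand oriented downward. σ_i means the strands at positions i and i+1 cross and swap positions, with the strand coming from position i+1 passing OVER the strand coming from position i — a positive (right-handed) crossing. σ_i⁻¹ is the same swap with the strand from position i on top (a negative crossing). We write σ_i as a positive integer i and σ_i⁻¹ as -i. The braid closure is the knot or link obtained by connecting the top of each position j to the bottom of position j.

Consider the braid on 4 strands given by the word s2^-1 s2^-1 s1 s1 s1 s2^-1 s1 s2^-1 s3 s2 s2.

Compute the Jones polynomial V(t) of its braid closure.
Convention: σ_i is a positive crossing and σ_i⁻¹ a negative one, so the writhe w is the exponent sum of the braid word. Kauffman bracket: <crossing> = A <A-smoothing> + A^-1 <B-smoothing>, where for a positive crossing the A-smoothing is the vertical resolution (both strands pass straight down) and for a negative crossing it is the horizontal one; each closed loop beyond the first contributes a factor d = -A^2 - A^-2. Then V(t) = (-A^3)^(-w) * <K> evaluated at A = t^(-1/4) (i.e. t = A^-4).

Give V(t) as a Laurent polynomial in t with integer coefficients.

t^5 - 2*t^4 + 2*t^3 - 2*t^2 + 2*t - 1 + t^-1

Derivation:
The presented braid s2^-1 s2^-1 s1 s1 s1 s2^-1 s1 s2^-1 s3 s2 s2 on 4 strands reduces by inverse Markov moves (closure unchanged at each step):
  Deconjugate: the word is γ·β·γ⁻¹ with γ = s2^-1 (prefix) and γ⁻¹ = s2 (suffix); strip both.
  Deconjugate: the word is γ·β·γ⁻¹ with γ = s2^-1 (prefix) and γ⁻¹ = s2 (suffix); strip both.
  Destabilize: the word has the form β·s3 where s3 occurs only as the final letter (β ∈ B_3); drop it and the last strand → 3 strands.
Reduced to β = s1 s1 s1 s2^-1 s1 s2^-1 on 3 strands, 6 crossings.
Compute on β:
Braid: s1 s1 s1 s2^-1 s1 s2^-1 on 3 strands, 6 crossings.
Writhe w = (#positive) - (#negative) = 4 - 2 = 2.
State-sum expansion of <K>. There are 2^6 = 64 states.
Smooth each crossing (0=||, 1=⌣⌢); contribution A^(Σ sign_k(1-2s_k)) * d^(L-1).
Tabulate the states by total A-exponent and number of loops L (A-exp: L × count):
  A^6: L=3 ×1
  A^4: L=2 ×6
  A^2: L=1 ×11, L=3 ×4
  A^0: L=2 ×19, L=4 ×1
  A^-2: L=3 ×15
  A^-4: L=4 ×6
  A^-6: L=5 ×1
Each group contributes A^e * Σ count * d^(L-1):
Powers of d = -A^2 - A^-2: d^2 = A^4 + 2 + A^-4; d^3 = -A^6 - 3*A^2 - 3*A^-2 - A^-6; d^4 = A^8 + 4*A^4 + 6 + 4*A^-4 + A^-8.
  A^6 * (d^2) = A^10 + 2*A^6 + A^2
  A^4 * (6*d) = -6*A^6 - 6*A^2
  A^2 * (11 + 4*d^2) = 4*A^6 + 19*A^2 + 4*A^-2
  A^0 * (19*d + d^3) = -A^6 - 22*A^2 - 22*A^-2 - A^-6
  A^-2 * (15*d^2) = 15*A^2 + 30*A^-2 + 15*A^-6
  A^-4 * (6*d^3) = -6*A^2 - 18*A^-2 - 18*A^-6 - 6*A^-10
  A^-6 * (d^4) = A^2 + 4*A^-2 + 6*A^-6 + 4*A^-10 + A^-14
Summing the groups: <K> = A^10 - A^6 + 2*A^2 - 2*A^-2 + 2*A^-6 - 2*A^-10 + A^-14
Normalise by the writhe: (-A^3)^(-w) = (-A^3)^(-2) = A^-6, so f(A) = A^-6 * <K> = A^4 - 1 + 2*A^-4 - 2*A^-8 + 2*A^-12 - 2*A^-16 + A^-20.
Substitute A = t^(-1/4), i.e. A^e → t^(-e/4): V(t) = t^5 - 2*t^4 + 2*t^3 - 2*t^2 + 2*t - 1 + t^-1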